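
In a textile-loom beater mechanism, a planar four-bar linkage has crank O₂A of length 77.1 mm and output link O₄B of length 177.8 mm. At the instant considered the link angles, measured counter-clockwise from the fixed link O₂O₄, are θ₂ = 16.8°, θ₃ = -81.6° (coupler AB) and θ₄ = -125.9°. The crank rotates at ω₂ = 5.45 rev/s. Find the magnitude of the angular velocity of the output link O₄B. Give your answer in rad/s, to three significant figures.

ω₂ = 34.24 rad/s (from 5.45 rev/s).
Differentiating the loop-closure r₂e^{iθ₂}+r₃e^{iθ₃}=r₁+r₄e^{iθ₄} gives r₂ω₂e^{iθ₂}+r₃ω₃e^{iθ₃}=r₄ω₄e^{iθ₄}.
Eliminating the other unknown: ω₄ = r₂ω₂ sin(θ₂−θ₃) / [r₄ sin(θ₄−θ₃)].
Numerator sine = +0.98927; denominator sine = -0.69842.
Result = 0.0771·34.24·(+0.98927) / (0.1778·(-0.69842)) = -21.033 rad/s; magnitude 21.033 rad/s.

21.0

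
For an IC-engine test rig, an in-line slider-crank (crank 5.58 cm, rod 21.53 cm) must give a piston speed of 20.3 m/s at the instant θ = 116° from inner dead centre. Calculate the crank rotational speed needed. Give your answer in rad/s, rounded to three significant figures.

458

For an in-line slider-crank, |v_piston| = rω|sinθ|·[1 + r cosθ/√(L² − r² sin²θ)].
With r = 0.0558 m, L = 0.2153 m, θ = 116°: the bracketed kinematic factor |dx/dθ| = 0.044293 m.
ω = v/|dx/dθ| = 20.3/0.044293 = 458.31 rad/s.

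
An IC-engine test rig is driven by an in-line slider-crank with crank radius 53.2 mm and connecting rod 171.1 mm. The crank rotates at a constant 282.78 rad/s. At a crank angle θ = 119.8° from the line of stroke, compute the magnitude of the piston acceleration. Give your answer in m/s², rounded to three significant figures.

2780

ω = 282.8 rad/s
x(θ) = r cosθ + √(L² − r² sin²θ); with ω constant, a = ω²·d²x/dθ².
d²x/dθ² = −r cosθ − r²(cos2θ)/√u − r⁴ sin²2θ/(4u^{3/2}),  u = L² − r² sin²θ = 0.027144 m².
Substituting r = 0.0532 m, L = 0.1711 m, θ = 119.8°: d²x/dθ² = +0.034799 m.
a = ω²·d²x/dθ² = (282.8)²·(+0.034799) = +2782.7 m/s²;  |a| = 2782.7 m/s².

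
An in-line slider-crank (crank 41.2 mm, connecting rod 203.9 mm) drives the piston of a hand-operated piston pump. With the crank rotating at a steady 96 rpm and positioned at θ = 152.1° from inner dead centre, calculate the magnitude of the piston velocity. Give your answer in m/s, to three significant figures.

ω = 2π·96/60 = 10.05 rad/s
For an in-line slider-crank, x = r cosθ + √(L² − r² sin²θ), so v = −rω sinθ·[1 + r cosθ/√(L² − r² sin²θ)].
With r = 0.0412 m, L = 0.2039 m, θ = 152.1°: √(L² − r² sin²θ) = 0.20299 m.
v = −0.0412·10.05·0.46793·[1 + 0.0412·-0.88377/0.20299] = -0.15905 m/s.
|v| = 0.15905 m/s.

0.159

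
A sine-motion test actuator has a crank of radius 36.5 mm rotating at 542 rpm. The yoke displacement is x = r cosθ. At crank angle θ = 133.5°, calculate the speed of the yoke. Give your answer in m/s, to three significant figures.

ω = 56.76 rad/s (from 542 rpm).
x = r cosθ ⇒ ẋ = −rω sinθ.
|v| = rω|sinθ| = 0.0365·56.76·|sin 133.5°| = 1.5027 m/s.

1.50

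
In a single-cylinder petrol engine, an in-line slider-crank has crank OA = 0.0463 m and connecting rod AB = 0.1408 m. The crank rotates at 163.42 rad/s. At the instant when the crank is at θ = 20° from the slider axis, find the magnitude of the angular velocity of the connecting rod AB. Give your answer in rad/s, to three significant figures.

50.8

ω = 163.4 rad/s
The rod makes angle φ with the slider axis where L sinφ = r sinθ; differentiating, L cosφ·φ̇ = r ω cosθ.
L cosφ = √(L² − r² sin²θ) = 0.13991 m.
|ω_rod| = r ω |cosθ| / √(L² − r² sin²θ) = 0.0463·163.4·0.93969/0.13991 = 50.82 rad/s.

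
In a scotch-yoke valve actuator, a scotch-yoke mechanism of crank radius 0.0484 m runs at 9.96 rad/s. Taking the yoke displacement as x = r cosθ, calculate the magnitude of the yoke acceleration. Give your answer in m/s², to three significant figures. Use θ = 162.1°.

4.57

ω = 9.96 rad/s
x = r cosθ ⇒ ẍ = −rω² cosθ (ω constant).
|a| = rω²|cosθ| = 0.0484·(9.96)²·|cos 162.1°| = 4.5689 m/s².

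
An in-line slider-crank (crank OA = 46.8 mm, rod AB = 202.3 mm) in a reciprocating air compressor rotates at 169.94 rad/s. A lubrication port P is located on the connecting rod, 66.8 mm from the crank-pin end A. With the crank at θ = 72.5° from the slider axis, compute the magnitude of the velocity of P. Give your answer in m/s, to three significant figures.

7.93

ω = 169.9 rad/s.  Crank-pin speed |V_A| = rω = 7.9532 m/s, perpendicular to OA.
Rod angle: sinφ = −(r/L) sinθ ⇒ φ = -12.746°; ω_rod = −rω cosθ/√(L²−r²sin²θ) = -12.121 rad/s.
V_P = V_A + ω_rod × AP, with AP = 0.0668 m along the rod.
Components: V_Px = −rω sinθ − a·ω_rod·sinφ = -7.7637 m/s;  V_Py = rω cosθ + a·ω_rod·cosφ = +1.6019 m/s.
|V_P| = √(V_Px² + V_Py²) = 7.9273 m/s.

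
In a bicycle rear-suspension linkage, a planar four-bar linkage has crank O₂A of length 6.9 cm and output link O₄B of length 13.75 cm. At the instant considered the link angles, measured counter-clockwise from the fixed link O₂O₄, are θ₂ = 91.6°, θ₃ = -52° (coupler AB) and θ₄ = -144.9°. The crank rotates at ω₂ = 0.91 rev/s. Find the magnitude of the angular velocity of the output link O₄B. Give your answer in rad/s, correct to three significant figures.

1.70

ω₂ = 5.718 rad/s (from 0.91 rev/s).
Differentiating the loop-closure r₂e^{iθ₂}+r₃e^{iθ₃}=r₁+r₄e^{iθ₄} gives r₂ω₂e^{iθ₂}+r₃ω₃e^{iθ₃}=r₄ω₄e^{iθ₄}.
Eliminating the other unknown: ω₄ = r₂ω₂ sin(θ₂−θ₃) / [r₄ sin(θ₄−θ₃)].
Numerator sine = +0.59342; denominator sine = -0.99872.
Result = 0.069·5.718·(+0.59342) / (0.1375·(-0.99872)) = -1.7048 rad/s; magnitude 1.7048 rad/s.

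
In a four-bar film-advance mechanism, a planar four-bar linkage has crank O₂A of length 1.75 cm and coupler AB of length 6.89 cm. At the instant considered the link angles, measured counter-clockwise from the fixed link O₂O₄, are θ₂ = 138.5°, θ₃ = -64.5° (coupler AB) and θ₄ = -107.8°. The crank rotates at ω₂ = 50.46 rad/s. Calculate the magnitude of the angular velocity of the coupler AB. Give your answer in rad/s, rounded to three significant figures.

ω₂ = 50.46 rad/s
Differentiating the loop-closure r₂e^{iθ₂}+r₃e^{iθ₃}=r₁+r₄e^{iθ₄} gives r₂ω₂e^{iθ₂}+r₃ω₃e^{iθ₃}=r₄ω₄e^{iθ₄}.
Eliminating the other unknown: ω₃ = r₂ω₂ sin(θ₄−θ₂) / [r₃ sin(θ₃−θ₄)].
Numerator sine = +0.91566; denominator sine = +0.68582.
Result = 0.0175·50.46·(+0.91566) / (0.0689·(+0.68582)) = +17.112 rad/s; magnitude 17.112 rad/s.

17.1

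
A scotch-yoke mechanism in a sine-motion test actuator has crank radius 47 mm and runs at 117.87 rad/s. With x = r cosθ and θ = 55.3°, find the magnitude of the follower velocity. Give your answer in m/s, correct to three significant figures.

4.55

ω = 117.9 rad/s
x = r cosθ ⇒ ẋ = −rω sinθ.
|v| = rω|sinθ| = 0.047·117.9·|sin 55.3°| = 4.5546 m/s.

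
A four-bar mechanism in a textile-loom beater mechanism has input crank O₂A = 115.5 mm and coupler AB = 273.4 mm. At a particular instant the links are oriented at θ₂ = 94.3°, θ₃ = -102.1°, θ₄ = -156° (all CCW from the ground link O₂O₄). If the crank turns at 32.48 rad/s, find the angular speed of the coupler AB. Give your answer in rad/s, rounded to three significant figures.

ω₂ = 32.48 rad/s
Differentiating the loop-closure r₂e^{iθ₂}+r₃e^{iθ₃}=r₁+r₄e^{iθ₄} gives r₂ω₂e^{iθ₂}+r₃ω₃e^{iθ₃}=r₄ω₄e^{iθ₄}.
Eliminating the other unknown: ω₃ = r₂ω₂ sin(θ₄−θ₂) / [r₃ sin(θ₃−θ₄)].
Numerator sine = +0.94147; denominator sine = +0.80799.
Result = 0.1155·32.48·(+0.94147) / (0.2734·(+0.80799)) = +15.988 rad/s; magnitude 15.988 rad/s.

16.0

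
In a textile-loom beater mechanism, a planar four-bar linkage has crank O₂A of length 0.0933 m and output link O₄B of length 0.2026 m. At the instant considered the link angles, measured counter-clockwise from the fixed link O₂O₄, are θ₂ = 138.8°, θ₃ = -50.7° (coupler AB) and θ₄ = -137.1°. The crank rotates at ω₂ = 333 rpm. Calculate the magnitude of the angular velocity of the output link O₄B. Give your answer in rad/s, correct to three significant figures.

ω₂ = 34.87 rad/s (from 333 rpm).
Differentiating the loop-closure r₂e^{iθ₂}+r₃e^{iθ₃}=r₁+r₄e^{iθ₄} gives r₂ω₂e^{iθ₂}+r₃ω₃e^{iθ₃}=r₄ω₄e^{iθ₄}.
Eliminating the other unknown: ω₄ = r₂ω₂ sin(θ₂−θ₃) / [r₄ sin(θ₄−θ₃)].
Numerator sine = -0.16505; denominator sine = -0.99803.
Result = 0.0933·34.87·(-0.16505) / (0.2026·(-0.99803)) = +2.6557 rad/s; magnitude 2.6557 rad/s.

2.66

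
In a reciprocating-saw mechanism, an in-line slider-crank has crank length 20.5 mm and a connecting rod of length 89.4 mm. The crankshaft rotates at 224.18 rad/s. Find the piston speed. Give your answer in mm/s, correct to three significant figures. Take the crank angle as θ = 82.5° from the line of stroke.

4700

ω = 224.2 rad/s
For an in-line slider-crank, x = r cosθ + √(L² − r² sin²θ), so v = −rω sinθ·[1 + r cosθ/√(L² − r² sin²θ)].
With r = 0.0205 m, L = 0.0894 m, θ = 82.5°: √(L² − r² sin²θ) = 0.087059 m.
v = −0.0205·224.2·0.99144·[1 + 0.0205·0.13053/0.087059] = -4.6964 m/s.
|v| = 4.6964 m/s = 4696.4 mm/s.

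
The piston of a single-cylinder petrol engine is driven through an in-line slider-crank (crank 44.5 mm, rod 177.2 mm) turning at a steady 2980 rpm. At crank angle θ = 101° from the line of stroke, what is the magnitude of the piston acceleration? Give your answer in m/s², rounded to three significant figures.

ω = 2π·2980/60 = 312.1 rad/s
x(θ) = r cosθ + √(L² − r² sin²θ); with ω constant, a = ω²·d²x/dθ².
d²x/dθ² = −r cosθ − r²(cos2θ)/√u − r⁴ sin²2θ/(4u^{3/2}),  u = L² − r² sin²θ = 0.0294917 m².
Substituting r = 0.0445 m, L = 0.1772 m, θ = 101°: d²x/dθ² = +0.019155 m.
a = ω²·d²x/dθ² = (312.1)²·(+0.019155) = +1865.4 m/s²;  |a| = 1865.4 m/s².

1870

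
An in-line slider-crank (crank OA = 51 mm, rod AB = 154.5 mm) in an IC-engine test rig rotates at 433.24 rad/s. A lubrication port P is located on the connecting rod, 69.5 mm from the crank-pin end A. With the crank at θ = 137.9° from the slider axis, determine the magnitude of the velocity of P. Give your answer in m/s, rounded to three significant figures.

ω = 433.2 rad/s.  Crank-pin speed |V_A| = rω = 22.095 m/s, perpendicular to OA.
Rod angle: sinφ = −(r/L) sinθ ⇒ φ = -12.786°; ω_rod = −rω cosθ/√(L²−r²sin²θ) = +108.81 rad/s.
V_P = V_A + ω_rod × AP, with AP = 0.0695 m along the rod.
Components: V_Px = −rω sinθ − a·ω_rod·sinφ = -13.14 m/s;  V_Py = rω cosθ + a·ω_rod·cosφ = -9.0194 m/s.
|V_P| = √(V_Px² + V_Py²) = 15.937 m/s.

15.9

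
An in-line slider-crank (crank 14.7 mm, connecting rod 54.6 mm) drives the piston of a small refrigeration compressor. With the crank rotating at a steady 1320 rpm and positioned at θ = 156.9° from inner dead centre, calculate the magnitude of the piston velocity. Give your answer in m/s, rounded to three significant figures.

0.599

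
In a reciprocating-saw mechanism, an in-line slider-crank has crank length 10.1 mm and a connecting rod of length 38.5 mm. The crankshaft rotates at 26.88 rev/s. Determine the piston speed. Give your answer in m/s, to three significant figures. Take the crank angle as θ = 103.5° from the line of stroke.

1.55

ω = 2π·26.9 = 168.9 rad/s
For an in-line slider-crank, x = r cosθ + √(L² − r² sin²θ), so v = −rω sinθ·[1 + r cosθ/√(L² − r² sin²θ)].
With r = 0.0101 m, L = 0.0385 m, θ = 103.5°: √(L² − r² sin²θ) = 0.037226 m.
v = −0.0101·168.9·0.97237·[1 + 0.0101·-0.23345/0.037226] = -1.5536 m/s.
|v| = 1.5536 m/s.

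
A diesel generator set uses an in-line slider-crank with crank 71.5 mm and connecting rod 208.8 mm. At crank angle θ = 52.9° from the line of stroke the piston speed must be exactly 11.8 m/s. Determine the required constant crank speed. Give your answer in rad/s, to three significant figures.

For an in-line slider-crank, |v_piston| = rω|sinθ|·[1 + r cosθ/√(L² − r² sin²θ)].
With r = 0.0715 m, L = 0.2088 m, θ = 52.9°: the bracketed kinematic factor |dx/dθ| = 0.069272 m.
ω = v/|dx/dθ| = 11.8/0.069272 = 170.34 rad/s.

170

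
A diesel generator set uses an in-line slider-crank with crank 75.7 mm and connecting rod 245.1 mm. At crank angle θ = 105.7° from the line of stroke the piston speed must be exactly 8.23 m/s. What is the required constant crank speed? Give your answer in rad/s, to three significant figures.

For an in-line slider-crank, |v_piston| = rω|sinθ|·[1 + r cosθ/√(L² − r² sin²θ)].
With r = 0.0757 m, L = 0.2451 m, θ = 105.7°: the bracketed kinematic factor |dx/dθ| = 0.066497 m.
ω = v/|dx/dθ| = 8.23/0.066497 = 123.77 rad/s.

124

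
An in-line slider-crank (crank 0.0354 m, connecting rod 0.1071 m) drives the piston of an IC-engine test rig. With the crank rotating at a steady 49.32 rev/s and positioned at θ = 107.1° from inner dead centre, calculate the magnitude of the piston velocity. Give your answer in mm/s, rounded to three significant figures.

ω = 2π·49.3 = 309.9 rad/s
For an in-line slider-crank, x = r cosθ + √(L² − r² sin²θ), so v = −rω sinθ·[1 + r cosθ/√(L² − r² sin²θ)].
With r = 0.0354 m, L = 0.1071 m, θ = 107.1°: √(L² − r² sin²θ) = 0.10161 m.
v = −0.0354·309.9·0.95579·[1 + 0.0354·-0.29404/0.10161] = -9.411 m/s.
|v| = 9.411 m/s = 9411 mm/s.

9410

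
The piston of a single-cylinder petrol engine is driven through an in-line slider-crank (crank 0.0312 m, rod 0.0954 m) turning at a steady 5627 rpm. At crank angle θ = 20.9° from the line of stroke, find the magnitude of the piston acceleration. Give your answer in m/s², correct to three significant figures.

12800

ω = 2π·5627/60 = 589.3 rad/s
x(θ) = r cosθ + √(L² − r² sin²θ); with ω constant, a = ω²·d²x/dθ².
d²x/dθ² = −r cosθ − r²(cos2θ)/√u − r⁴ sin²2θ/(4u^{3/2}),  u = L² − r² sin²θ = 0.00897728 m².
Substituting r = 0.0312 m, L = 0.0954 m, θ = 20.9°: d²x/dθ² = -0.03693 m.
a = ω²·d²x/dθ² = (589.3)²·(-0.03693) = -12823 m/s²;  |a| = 12823 m/s².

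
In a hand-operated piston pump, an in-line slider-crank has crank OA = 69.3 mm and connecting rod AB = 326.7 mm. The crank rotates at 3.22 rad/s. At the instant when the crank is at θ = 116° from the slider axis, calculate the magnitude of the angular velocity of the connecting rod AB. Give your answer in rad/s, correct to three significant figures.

0.305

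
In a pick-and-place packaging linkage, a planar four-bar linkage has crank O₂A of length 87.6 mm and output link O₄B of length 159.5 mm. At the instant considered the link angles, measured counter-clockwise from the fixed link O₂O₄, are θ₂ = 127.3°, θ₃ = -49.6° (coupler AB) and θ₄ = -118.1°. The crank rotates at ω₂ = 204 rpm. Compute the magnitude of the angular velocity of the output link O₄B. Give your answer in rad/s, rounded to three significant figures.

ω₂ = 21.36 rad/s (from 204 rpm).
Differentiating the loop-closure r₂e^{iθ₂}+r₃e^{iθ₃}=r₁+r₄e^{iθ₄} gives r₂ω₂e^{iθ₂}+r₃ω₃e^{iθ₃}=r₄ω₄e^{iθ₄}.
Eliminating the other unknown: ω₄ = r₂ω₂ sin(θ₂−θ₃) / [r₄ sin(θ₄−θ₃)].
Numerator sine = +0.05408; denominator sine = -0.93042.
Result = 0.0876·21.36·(+0.05408) / (0.1595·(-0.93042)) = -0.68195 rad/s; magnitude 0.68195 rad/s.

0.682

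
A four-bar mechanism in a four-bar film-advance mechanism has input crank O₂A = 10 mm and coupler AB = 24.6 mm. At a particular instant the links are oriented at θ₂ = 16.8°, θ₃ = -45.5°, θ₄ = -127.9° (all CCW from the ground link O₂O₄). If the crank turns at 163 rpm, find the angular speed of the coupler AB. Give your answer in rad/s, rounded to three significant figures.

ω₂ = 17.07 rad/s (from 163 rpm).
Differentiating the loop-closure r₂e^{iθ₂}+r₃e^{iθ₃}=r₁+r₄e^{iθ₄} gives r₂ω₂e^{iθ₂}+r₃ω₃e^{iθ₃}=r₄ω₄e^{iθ₄}.
Eliminating the other unknown: ω₃ = r₂ω₂ sin(θ₄−θ₂) / [r₃ sin(θ₃−θ₄)].
Numerator sine = -0.57786; denominator sine = +0.99122.
Result = 0.01·17.07·(-0.57786) / (0.0246·(+0.99122)) = -4.0451 rad/s; magnitude 4.0451 rad/s.

4.05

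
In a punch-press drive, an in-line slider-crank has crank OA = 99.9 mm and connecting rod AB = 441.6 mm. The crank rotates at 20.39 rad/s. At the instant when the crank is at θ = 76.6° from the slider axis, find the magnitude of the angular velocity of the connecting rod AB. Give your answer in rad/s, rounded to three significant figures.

1.10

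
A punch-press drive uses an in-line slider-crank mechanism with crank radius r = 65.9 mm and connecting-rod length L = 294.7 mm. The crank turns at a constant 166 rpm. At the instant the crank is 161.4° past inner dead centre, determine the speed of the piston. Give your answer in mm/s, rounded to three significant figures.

ω = 2π·166/60 = 17.38 rad/s
For an in-line slider-crank, x = r cosθ + √(L² − r² sin²θ), so v = −rω sinθ·[1 + r cosθ/√(L² − r² sin²θ)].
With r = 0.0659 m, L = 0.2947 m, θ = 161.4°: √(L² − r² sin²θ) = 0.29395 m.
v = −0.0659·17.38·0.31896·[1 + 0.0659·-0.94777/0.29395] = -0.28775 m/s.
|v| = 0.28775 m/s = 287.75 mm/s.

288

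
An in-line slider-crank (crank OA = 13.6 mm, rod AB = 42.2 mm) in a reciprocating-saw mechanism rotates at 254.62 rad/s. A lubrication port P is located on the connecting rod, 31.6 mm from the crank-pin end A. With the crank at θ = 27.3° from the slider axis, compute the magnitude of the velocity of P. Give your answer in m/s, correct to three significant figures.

2.08

ω = 254.6 rad/s.  Crank-pin speed |V_A| = rω = 3.4628 m/s, perpendicular to OA.
Rod angle: sinφ = −(r/L) sinθ ⇒ φ = -8.500°; ω_rod = −rω cosθ/√(L²−r²sin²θ) = -73.728 rad/s.
V_P = V_A + ω_rod × AP, with AP = 0.0316 m along the rod.
Components: V_Px = −rω sinθ − a·ω_rod·sinφ = -1.9326 m/s;  V_Py = rω cosθ + a·ω_rod·cosφ = +0.77293 m/s.
|V_P| = √(V_Px² + V_Py²) = 2.0814 m/s.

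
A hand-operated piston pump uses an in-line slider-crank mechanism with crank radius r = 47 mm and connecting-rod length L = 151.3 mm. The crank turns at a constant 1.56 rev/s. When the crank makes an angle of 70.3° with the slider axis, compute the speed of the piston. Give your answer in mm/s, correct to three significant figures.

ω = 2π·1.56 = 9.802 rad/s
For an in-line slider-crank, x = r cosθ + √(L² − r² sin²θ), so v = −rω sinθ·[1 + r cosθ/√(L² − r² sin²θ)].
With r = 0.047 m, L = 0.1513 m, θ = 70.3°: √(L² − r² sin²θ) = 0.14468 m.
v = −0.047·9.802·0.94147·[1 + 0.047·0.33710/0.14468] = -0.48121 m/s.
|v| = 0.48121 m/s = 481.21 mm/s.

481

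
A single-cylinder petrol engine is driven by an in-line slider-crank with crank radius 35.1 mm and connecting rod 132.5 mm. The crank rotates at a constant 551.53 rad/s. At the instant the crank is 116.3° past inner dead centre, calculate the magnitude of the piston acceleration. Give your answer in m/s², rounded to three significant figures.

6460

ω = 551.5 rad/s
x(θ) = r cosθ + √(L² − r² sin²θ); with ω constant, a = ω²·d²x/dθ².
d²x/dθ² = −r cosθ − r²(cos2θ)/√u − r⁴ sin²2θ/(4u^{3/2}),  u = L² − r² sin²θ = 0.0165661 m².
Substituting r = 0.0351 m, L = 0.1325 m, θ = 116.3°: d²x/dθ² = +0.021253 m.
a = ω²·d²x/dθ² = (551.5)²·(+0.021253) = +6464.9 m/s²;  |a| = 6464.9 m/s².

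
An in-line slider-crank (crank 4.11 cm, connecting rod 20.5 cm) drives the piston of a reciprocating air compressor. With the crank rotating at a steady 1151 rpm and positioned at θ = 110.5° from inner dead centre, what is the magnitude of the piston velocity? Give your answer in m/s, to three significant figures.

ω = 2π·1151/60 = 120.5 rad/s
For an in-line slider-crank, x = r cosθ + √(L² − r² sin²θ), so v = −rω sinθ·[1 + r cosθ/√(L² − r² sin²θ)].
With r = 0.0411 m, L = 0.205 m, θ = 110.5°: √(L² − r² sin²θ) = 0.20135 m.
v = −0.0411·120.5·0.93667·[1 + 0.0411·-0.35021/0.20135] = -4.3085 m/s.
|v| = 4.3085 m/s.

4.31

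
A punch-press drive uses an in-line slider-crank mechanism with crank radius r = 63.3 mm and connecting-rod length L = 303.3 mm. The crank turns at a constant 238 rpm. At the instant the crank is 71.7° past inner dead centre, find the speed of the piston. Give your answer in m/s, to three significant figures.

ω = 2π·238/60 = 24.92 rad/s
For an in-line slider-crank, x = r cosθ + √(L² − r² sin²θ), so v = −rω sinθ·[1 + r cosθ/√(L² − r² sin²θ)].
With r = 0.0633 m, L = 0.3033 m, θ = 71.7°: √(L² − r² sin²θ) = 0.29729 m.
v = −0.0633·24.92·0.94943·[1 + 0.0633·0.31399/0.29729] = -1.598 m/s.
|v| = 1.598 m/s.

1.60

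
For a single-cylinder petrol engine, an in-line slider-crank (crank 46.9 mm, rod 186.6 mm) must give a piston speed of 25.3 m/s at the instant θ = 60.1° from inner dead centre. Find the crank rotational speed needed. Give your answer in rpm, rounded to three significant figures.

For an in-line slider-crank, |v_piston| = rω|sinθ|·[1 + r cosθ/√(L² − r² sin²θ)].
With r = 0.0469 m, L = 0.1866 m, θ = 60.1°: the bracketed kinematic factor |dx/dθ| = 0.045877 m.
ω = v/|dx/dθ| = 25.3/0.045877 = 551.48 rad/s.
N = 60ω/(2π) = 5266.2 rpm.

5270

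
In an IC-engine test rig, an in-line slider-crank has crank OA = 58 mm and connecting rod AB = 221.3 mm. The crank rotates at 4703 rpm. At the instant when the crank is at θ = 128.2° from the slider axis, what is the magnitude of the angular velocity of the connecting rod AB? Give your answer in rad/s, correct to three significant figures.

ω = 492.5 rad/s (converted from 4703 rpm).
The rod makes angle φ with the slider axis where L sinφ = r sinθ; differentiating, L cosφ·φ̇ = r ω cosθ.
L cosφ = √(L² − r² sin²θ) = 0.21656 m.
|ω_rod| = r ω |cosθ| / √(L² − r² sin²θ) = 0.058·492.5·0.61841/0.21656 = 81.571 rad/s.

81.6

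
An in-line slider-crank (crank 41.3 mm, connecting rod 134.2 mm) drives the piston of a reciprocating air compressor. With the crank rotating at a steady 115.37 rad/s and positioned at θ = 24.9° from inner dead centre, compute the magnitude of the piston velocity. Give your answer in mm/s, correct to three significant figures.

2570

ω = 115.4 rad/s
For an in-line slider-crank, x = r cosθ + √(L² − r² sin²θ), so v = −rω sinθ·[1 + r cosθ/√(L² − r² sin²θ)].
With r = 0.0413 m, L = 0.1342 m, θ = 24.9°: √(L² − r² sin²θ) = 0.13307 m.
v = −0.0413·115.4·0.42104·[1 + 0.0413·0.90704/0.13307] = -2.5709 m/s.
|v| = 2.5709 m/s = 2570.9 mm/s.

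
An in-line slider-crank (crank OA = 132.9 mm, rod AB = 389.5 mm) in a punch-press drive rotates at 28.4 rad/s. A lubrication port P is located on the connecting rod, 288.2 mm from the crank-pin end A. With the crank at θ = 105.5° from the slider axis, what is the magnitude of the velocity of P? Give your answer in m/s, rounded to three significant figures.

3.39

ω = 28.4 rad/s.  Crank-pin speed |V_A| = rω = 3.7744 m/s, perpendicular to OA.
Rod angle: sinφ = −(r/L) sinθ ⇒ φ = -19.196°; ω_rod = −rω cosθ/√(L²−r²sin²θ) = +2.7421 rad/s.
V_P = V_A + ω_rod × AP, with AP = 0.2882 m along the rod.
Components: V_Px = −rω sinθ − a·ω_rod·sinφ = -3.3773 m/s;  V_Py = rω cosθ + a·ω_rod·cosφ = -0.26233 m/s.
|V_P| = √(V_Px² + V_Py²) = 3.3874 m/s.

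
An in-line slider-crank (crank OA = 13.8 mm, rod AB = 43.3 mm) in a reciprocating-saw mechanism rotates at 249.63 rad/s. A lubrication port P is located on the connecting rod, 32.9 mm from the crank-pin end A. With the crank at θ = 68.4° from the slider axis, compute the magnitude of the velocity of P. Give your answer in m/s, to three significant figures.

3.52

ω = 249.6 rad/s.  Crank-pin speed |V_A| = rω = 3.4449 m/s, perpendicular to OA.
Rod angle: sinφ = −(r/L) sinθ ⇒ φ = -17.237°; ω_rod = −rω cosθ/√(L²−r²sin²θ) = -30.665 rad/s.
V_P = V_A + ω_rod × AP, with AP = 0.0329 m along the rod.
Components: V_Px = −rω sinθ − a·ω_rod·sinφ = -3.5019 m/s;  V_Py = rω cosθ + a·ω_rod·cosφ = +0.30459 m/s.
|V_P| = √(V_Px² + V_Py²) = 3.5152 m/s.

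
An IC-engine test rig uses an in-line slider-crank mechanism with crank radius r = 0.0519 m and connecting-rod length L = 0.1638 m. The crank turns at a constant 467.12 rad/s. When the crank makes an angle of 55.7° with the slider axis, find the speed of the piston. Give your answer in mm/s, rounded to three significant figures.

23700

ω = 467.1 rad/s
For an in-line slider-crank, x = r cosθ + √(L² − r² sin²θ), so v = −rω sinθ·[1 + r cosθ/√(L² − r² sin²θ)].
With r = 0.0519 m, L = 0.1638 m, θ = 55.7°: √(L² − r² sin²θ) = 0.15809 m.
v = −0.0519·467.1·0.82610·[1 + 0.0519·0.56353/0.15809] = -23.733 m/s.
|v| = 23.733 m/s = 23733 mm/s.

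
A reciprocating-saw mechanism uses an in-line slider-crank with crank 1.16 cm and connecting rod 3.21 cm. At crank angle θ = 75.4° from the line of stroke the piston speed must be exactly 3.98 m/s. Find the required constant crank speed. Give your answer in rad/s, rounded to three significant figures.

For an in-line slider-crank, |v_piston| = rω|sinθ|·[1 + r cosθ/√(L² − r² sin²θ)].
With r = 0.0116 m, L = 0.0321 m, θ = 75.4°: the bracketed kinematic factor |dx/dθ| = 0.012317 m.
ω = v/|dx/dθ| = 3.98/0.012317 = 323.13 rad/s.

323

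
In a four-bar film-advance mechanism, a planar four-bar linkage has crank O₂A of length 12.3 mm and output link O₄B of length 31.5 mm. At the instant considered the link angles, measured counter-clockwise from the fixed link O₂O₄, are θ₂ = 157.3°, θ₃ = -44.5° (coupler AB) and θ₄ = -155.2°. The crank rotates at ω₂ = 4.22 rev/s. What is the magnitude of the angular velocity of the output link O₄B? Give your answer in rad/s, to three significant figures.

ω₂ = 26.52 rad/s (from 4.22 rev/s).
Differentiating the loop-closure r₂e^{iθ₂}+r₃e^{iθ₃}=r₁+r₄e^{iθ₄} gives r₂ω₂e^{iθ₂}+r₃ω₃e^{iθ₃}=r₄ω₄e^{iθ₄}.
Eliminating the other unknown: ω₄ = r₂ω₂ sin(θ₂−θ₃) / [r₄ sin(θ₄−θ₃)].
Numerator sine = -0.37137; denominator sine = -0.93544.
Result = 0.0123·26.52·(-0.37137) / (0.0315·(-0.93544)) = +4.1103 rad/s; magnitude 4.1103 rad/s.

4.11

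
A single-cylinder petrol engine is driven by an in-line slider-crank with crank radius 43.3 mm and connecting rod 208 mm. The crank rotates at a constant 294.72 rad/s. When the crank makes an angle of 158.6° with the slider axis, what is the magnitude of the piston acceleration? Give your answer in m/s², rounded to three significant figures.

2920

ω = 294.7 rad/s
x(θ) = r cosθ + √(L² − r² sin²θ); with ω constant, a = ω²·d²x/dθ².
d²x/dθ² = −r cosθ − r²(cos2θ)/√u − r⁴ sin²2θ/(4u^{3/2}),  u = L² − r² sin²θ = 0.0430144 m².
Substituting r = 0.0433 m, L = 0.208 m, θ = 158.6°: d²x/dθ² = +0.033636 m.
a = ω²·d²x/dθ² = (294.7)²·(+0.033636) = +2921.6 m/s²;  |a| = 2921.6 m/s².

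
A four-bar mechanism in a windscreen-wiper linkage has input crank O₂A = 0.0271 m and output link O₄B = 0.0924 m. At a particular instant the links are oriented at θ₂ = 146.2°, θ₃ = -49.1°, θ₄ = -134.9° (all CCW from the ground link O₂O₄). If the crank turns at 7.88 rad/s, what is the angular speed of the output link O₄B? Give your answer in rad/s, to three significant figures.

ω₂ = 7.88 rad/s
Differentiating the loop-closure r₂e^{iθ₂}+r₃e^{iθ₃}=r₁+r₄e^{iθ₄} gives r₂ω₂e^{iθ₂}+r₃ω₃e^{iθ₃}=r₄ω₄e^{iθ₄}.
Eliminating the other unknown: ω₄ = r₂ω₂ sin(θ₂−θ₃) / [r₄ sin(θ₄−θ₃)].
Numerator sine = -0.26387; denominator sine = -0.99731.
Result = 0.0271·7.88·(-0.26387) / (0.0924·(-0.99731)) = +0.61149 rad/s; magnitude 0.61149 rad/s.

0.611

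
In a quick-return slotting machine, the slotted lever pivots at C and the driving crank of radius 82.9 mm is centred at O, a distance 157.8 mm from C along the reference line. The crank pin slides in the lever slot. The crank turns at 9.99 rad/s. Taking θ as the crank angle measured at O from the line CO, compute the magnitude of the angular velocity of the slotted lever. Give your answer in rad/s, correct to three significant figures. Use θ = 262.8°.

1.83

ω = 9.99 rad/s
Crank pin A relative to C: A = (d + r cosθ, r sinθ); lever angle φ = atan2(r sinθ, d + r cosθ).
Differentiating tanφ: φ̇ = rω(d cosθ + r)/(d² + r² + 2dr cosθ).
d² + r² + 2dr cosθ = |CA|² = 0.0284941 m²;  d cosθ + r = +0.063122 m.
|ω_lever| = |0.0829·9.99·+0.063122| / 0.0284941 = 1.8346 rad/s.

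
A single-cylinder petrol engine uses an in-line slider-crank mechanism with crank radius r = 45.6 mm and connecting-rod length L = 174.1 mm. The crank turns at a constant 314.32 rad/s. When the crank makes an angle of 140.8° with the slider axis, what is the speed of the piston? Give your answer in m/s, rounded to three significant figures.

ω = 314.3 rad/s
For an in-line slider-crank, x = r cosθ + √(L² − r² sin²θ), so v = −rω sinθ·[1 + r cosθ/√(L² − r² sin²θ)].
With r = 0.0456 m, L = 0.1741 m, θ = 140.8°: √(L² − r² sin²θ) = 0.1717 m.
v = −0.0456·314.3·0.63203·[1 + 0.0456·-0.77494/0.1717] = -7.1944 m/s.
|v| = 7.1944 m/s.

7.19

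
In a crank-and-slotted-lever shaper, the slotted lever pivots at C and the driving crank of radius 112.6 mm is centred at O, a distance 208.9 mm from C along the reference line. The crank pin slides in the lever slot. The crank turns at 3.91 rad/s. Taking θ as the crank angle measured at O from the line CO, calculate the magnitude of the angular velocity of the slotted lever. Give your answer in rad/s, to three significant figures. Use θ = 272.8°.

0.922

ω = 3.91 rad/s
Crank pin A relative to C: A = (d + r cosθ, r sinθ); lever angle φ = atan2(r sinθ, d + r cosθ).
Differentiating tanφ: φ̇ = rω(d cosθ + r)/(d² + r² + 2dr cosθ).
d² + r² + 2dr cosθ = |CA|² = 0.0586161 m²;  d cosθ + r = +0.1228 m.
|ω_lever| = |0.1126·3.91·+0.1228| / 0.0586161 = 0.92239 rad/s.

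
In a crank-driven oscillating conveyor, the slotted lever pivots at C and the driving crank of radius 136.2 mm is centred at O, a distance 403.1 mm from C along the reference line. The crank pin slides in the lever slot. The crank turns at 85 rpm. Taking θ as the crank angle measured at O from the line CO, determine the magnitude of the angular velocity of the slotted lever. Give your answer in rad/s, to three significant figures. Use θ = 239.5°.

0.662

ω = 8.901 rad/s (from 85 rpm).
Crank pin A relative to C: A = (d + r cosθ, r sinθ); lever angle φ = atan2(r sinθ, d + r cosθ).
Differentiating tanφ: φ̇ = rω(d cosθ + r)/(d² + r² + 2dr cosθ).
d² + r² + 2dr cosθ = |CA|² = 0.12531 m²;  d cosθ + r = -0.068389 m.
|ω_lever| = |0.1362·8.901·-0.068389| / 0.12531 = 0.66164 rad/s.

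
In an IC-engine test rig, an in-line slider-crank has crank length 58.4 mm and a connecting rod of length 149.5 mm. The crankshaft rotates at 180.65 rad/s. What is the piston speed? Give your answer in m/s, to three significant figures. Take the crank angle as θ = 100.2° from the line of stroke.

ω = 180.7 rad/s
For an in-line slider-crank, x = r cosθ + √(L² − r² sin²θ), so v = −rω sinθ·[1 + r cosθ/√(L² − r² sin²θ)].
With r = 0.0584 m, L = 0.1495 m, θ = 100.2°: √(L² − r² sin²θ) = 0.13801 m.
v = −0.0584·180.7·0.98420·[1 + 0.0584·-0.17708/0.13801] = -9.6052 m/s.
|v| = 9.6052 m/s.

9.61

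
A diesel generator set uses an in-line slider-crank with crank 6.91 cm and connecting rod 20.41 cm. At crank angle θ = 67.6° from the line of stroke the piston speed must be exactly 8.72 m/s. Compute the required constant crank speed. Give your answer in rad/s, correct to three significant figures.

120

For an in-line slider-crank, |v_piston| = rω|sinθ|·[1 + r cosθ/√(L² − r² sin²θ)].
With r = 0.0691 m, L = 0.2041 m, θ = 67.6°: the bracketed kinematic factor |dx/dθ| = 0.072565 m.
ω = v/|dx/dθ| = 8.72/0.072565 = 120.17 rad/s.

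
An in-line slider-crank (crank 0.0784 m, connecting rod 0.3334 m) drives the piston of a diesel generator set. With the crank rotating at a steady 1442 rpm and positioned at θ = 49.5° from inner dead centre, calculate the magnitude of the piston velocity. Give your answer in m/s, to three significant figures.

10.4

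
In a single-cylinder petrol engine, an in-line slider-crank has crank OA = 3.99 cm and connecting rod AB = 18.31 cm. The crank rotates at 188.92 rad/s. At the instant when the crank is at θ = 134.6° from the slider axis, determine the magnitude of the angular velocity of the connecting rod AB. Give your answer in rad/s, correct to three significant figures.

ω = 188.9 rad/s
The rod makes angle φ with the slider axis where L sinφ = r sinθ; differentiating, L cosφ·φ̇ = r ω cosθ.
L cosφ = √(L² − r² sin²θ) = 0.18088 m.
|ω_rod| = r ω |cosθ| / √(L² − r² sin²θ) = 0.0399·188.9·0.70215/0.18088 = 29.261 rad/s.

29.3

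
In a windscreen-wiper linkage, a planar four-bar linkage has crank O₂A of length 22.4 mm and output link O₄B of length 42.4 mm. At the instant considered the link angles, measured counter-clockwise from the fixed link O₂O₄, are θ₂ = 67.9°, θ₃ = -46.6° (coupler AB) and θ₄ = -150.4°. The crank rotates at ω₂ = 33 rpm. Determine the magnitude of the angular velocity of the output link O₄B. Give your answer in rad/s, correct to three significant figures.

1.71

ω₂ = 3.456 rad/s (from 33 rpm).
Differentiating the loop-closure r₂e^{iθ₂}+r₃e^{iθ₃}=r₁+r₄e^{iθ₄} gives r₂ω₂e^{iθ₂}+r₃ω₃e^{iθ₃}=r₄ω₄e^{iθ₄}.
Eliminating the other unknown: ω₄ = r₂ω₂ sin(θ₂−θ₃) / [r₄ sin(θ₄−θ₃)].
Numerator sine = +0.90996; denominator sine = -0.97113.
Result = 0.0224·3.456·(+0.90996) / (0.0424·(-0.97113)) = -1.7107 rad/s; magnitude 1.7107 rad/s.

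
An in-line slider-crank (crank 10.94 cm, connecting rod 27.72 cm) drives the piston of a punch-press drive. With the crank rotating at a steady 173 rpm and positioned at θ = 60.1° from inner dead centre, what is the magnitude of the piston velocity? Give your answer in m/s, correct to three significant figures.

2.08

ω = 2π·173/60 = 18.12 rad/s
For an in-line slider-crank, x = r cosθ + √(L² − r² sin²θ), so v = −rω sinθ·[1 + r cosθ/√(L² − r² sin²θ)].
With r = 0.1094 m, L = 0.2772 m, θ = 60.1°: √(L² − r² sin²θ) = 0.26047 m.
v = −0.1094·18.12·0.86690·[1 + 0.1094·0.49849/0.26047] = -2.0779 m/s.
|v| = 2.0779 m/s.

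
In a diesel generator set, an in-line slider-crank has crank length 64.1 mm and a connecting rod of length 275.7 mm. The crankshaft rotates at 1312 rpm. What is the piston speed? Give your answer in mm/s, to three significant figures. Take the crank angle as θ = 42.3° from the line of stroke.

ω = 2π·1312/60 = 137.4 rad/s
For an in-line slider-crank, x = r cosθ + √(L² − r² sin²θ), so v = −rω sinθ·[1 + r cosθ/√(L² − r² sin²θ)].
With r = 0.0641 m, L = 0.2757 m, θ = 42.3°: √(L² − r² sin²θ) = 0.2723 m.
v = −0.0641·137.4·0.67301·[1 + 0.0641·0.73963/0.2723] = -6.9591 m/s.
|v| = 6.9591 m/s = 6959.1 mm/s.

6960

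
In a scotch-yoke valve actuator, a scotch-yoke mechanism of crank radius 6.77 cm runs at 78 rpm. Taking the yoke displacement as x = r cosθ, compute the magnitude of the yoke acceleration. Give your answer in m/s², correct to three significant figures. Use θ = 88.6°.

ω = 8.168 rad/s (from 78 rpm).
x = r cosθ ⇒ ẍ = −rω² cosθ (ω constant).
|a| = rω²|cosθ| = 0.0677·(8.168)²·|cos 88.6°| = 0.11036 m/s².

0.110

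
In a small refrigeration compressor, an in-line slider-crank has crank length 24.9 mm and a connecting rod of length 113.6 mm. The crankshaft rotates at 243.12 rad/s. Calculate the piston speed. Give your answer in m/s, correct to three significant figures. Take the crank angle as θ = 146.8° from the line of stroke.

ω = 243.1 rad/s
For an in-line slider-crank, x = r cosθ + √(L² − r² sin²θ), so v = −rω sinθ·[1 + r cosθ/√(L² − r² sin²θ)].
With r = 0.0249 m, L = 0.1136 m, θ = 146.8°: √(L² − r² sin²θ) = 0.11278 m.
v = −0.0249·243.1·0.54756·[1 + 0.0249·-0.83676/0.11278] = -2.7024 m/s.
|v| = 2.7024 m/s.

2.70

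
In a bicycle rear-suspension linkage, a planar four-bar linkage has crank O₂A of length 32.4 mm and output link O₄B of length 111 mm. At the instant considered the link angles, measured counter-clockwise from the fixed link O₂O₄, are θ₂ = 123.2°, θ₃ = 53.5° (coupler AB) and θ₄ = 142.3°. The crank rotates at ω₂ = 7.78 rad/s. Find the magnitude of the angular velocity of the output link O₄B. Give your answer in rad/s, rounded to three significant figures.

2.13

ω₂ = 7.78 rad/s
Differentiating the loop-closure r₂e^{iθ₂}+r₃e^{iθ₃}=r₁+r₄e^{iθ₄} gives r₂ω₂e^{iθ₂}+r₃ω₃e^{iθ₃}=r₄ω₄e^{iθ₄}.
Eliminating the other unknown: ω₄ = r₂ω₂ sin(θ₂−θ₃) / [r₄ sin(θ₄−θ₃)].
Numerator sine = +0.93789; denominator sine = +0.99978.
Result = 0.0324·7.78·(+0.93789) / (0.111·(+0.99978)) = +2.1303 rad/s; magnitude 2.1303 rad/s.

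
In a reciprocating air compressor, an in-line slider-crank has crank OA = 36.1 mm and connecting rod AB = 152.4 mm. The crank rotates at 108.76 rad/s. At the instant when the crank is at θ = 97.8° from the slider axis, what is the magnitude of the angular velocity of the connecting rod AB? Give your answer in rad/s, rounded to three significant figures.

3.60

ω = 108.8 rad/s
The rod makes angle φ with the slider axis where L sinφ = r sinθ; differentiating, L cosφ·φ̇ = r ω cosθ.
L cosφ = √(L² − r² sin²θ) = 0.14814 m.
|ω_rod| = r ω |cosθ| / √(L² − r² sin²θ) = 0.0361·108.8·0.13572/0.14814 = 3.5969 rad/s.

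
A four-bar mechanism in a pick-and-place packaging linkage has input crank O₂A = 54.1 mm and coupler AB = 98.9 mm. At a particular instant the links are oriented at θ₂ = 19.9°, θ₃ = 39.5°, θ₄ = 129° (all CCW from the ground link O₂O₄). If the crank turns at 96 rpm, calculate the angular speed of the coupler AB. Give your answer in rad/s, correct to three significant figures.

ω₂ = 10.05 rad/s (from 96 rpm).
Differentiating the loop-closure r₂e^{iθ₂}+r₃e^{iθ₃}=r₁+r₄e^{iθ₄} gives r₂ω₂e^{iθ₂}+r₃ω₃e^{iθ₃}=r₄ω₄e^{iθ₄}.
Eliminating the other unknown: ω₃ = r₂ω₂ sin(θ₄−θ₂) / [r₃ sin(θ₃−θ₄)].
Numerator sine = +0.94495; denominator sine = -0.99996.
Result = 0.0541·10.05·(+0.94495) / (0.0989·(-0.99996)) = -5.1967 rad/s; magnitude 5.1967 rad/s.

5.20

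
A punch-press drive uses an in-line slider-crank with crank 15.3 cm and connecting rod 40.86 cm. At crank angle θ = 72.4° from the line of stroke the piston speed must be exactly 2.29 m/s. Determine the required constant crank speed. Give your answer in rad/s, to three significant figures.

For an in-line slider-crank, |v_piston| = rω|sinθ|·[1 + r cosθ/√(L² − r² sin²θ)].
With r = 0.153 m, L = 0.4086 m, θ = 72.4°: the bracketed kinematic factor |dx/dθ| = 0.16351 m.
ω = v/|dx/dθ| = 2.29/0.16351 = 14.005 rad/s.

14.0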